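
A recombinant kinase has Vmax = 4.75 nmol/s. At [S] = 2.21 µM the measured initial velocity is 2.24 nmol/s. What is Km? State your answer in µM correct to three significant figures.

v/Vmax = 2.24/4.75 = 0.4716 = [S]/(Km+[S]).
So Km + [S] = [S]/0.4716 = 4.686 µM, giving Km = 4.686 − 2.21 = 2.48 µM.

2.48 µM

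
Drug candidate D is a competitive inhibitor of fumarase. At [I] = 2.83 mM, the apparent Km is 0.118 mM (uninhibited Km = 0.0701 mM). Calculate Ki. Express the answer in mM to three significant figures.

Competitive: Km,app = α·Km with α = 1 + [I]/Ki.
α = Km,app/Km = 0.118/0.0701 = 1.683.
Ki = [I]/(α − 1) = 2.83/0.6833 = 4.14 mM.

4.14 mM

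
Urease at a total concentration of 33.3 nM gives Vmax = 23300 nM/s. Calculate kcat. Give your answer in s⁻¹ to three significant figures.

kcat = Vmax/[E]total = 23300 nM/s / 33.3 nM = 700 s⁻¹.

700 s⁻¹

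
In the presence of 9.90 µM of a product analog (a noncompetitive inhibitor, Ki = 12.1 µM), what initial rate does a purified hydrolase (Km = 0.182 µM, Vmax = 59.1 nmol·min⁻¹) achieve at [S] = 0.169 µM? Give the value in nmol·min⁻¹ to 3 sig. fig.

15.7 nmol·min⁻¹

α = 1 + [I]/Ki = 1 + 9.90/12.1 = 1.818.
For a noncompetitive inhibitor, Vmax is reduced to Vmax/α while Km is unchanged: Km,app = 0.182 µM, Vmax,app = 32.5 nmol·min⁻¹.
v = Vmax,app·[S]/(Km,app + [S]) = 32.5 × 0.169/(0.182 + 0.169) = 15.7 nmol·min⁻¹.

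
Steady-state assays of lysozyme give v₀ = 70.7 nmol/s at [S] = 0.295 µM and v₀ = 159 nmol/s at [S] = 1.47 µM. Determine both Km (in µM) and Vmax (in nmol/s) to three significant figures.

Km = 0.671 µM; Vmax = 232 nmol/s

In reciprocal form, 1/v = (Km/Vmax)·(1/[S]) + 1/Vmax. The two points give (1/[S], 1/v) = (3.390, 0.01414) and (0.6803, 0.006289).
Slope = (0.01414 − 0.006289)/(3.390 − 0.6803) = 0.002899; intercept = 0.01414 − 0.002899×3.390 = 0.004317.
Vmax = 1/intercept = 232 nmol/s; Km = slope × Vmax = 0.002899 × 232 = 0.671 µM.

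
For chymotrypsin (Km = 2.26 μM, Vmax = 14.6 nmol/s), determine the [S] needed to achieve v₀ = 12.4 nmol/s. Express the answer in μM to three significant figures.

Rearranging v = Vmax[S]/(Km+[S]) gives [S] = Km·v/(Vmax − v).
[S] = 2.26 × 12.4 / (14.6 − 12.4) = 28.02/2.200 = 12.7 μM.

12.7 μM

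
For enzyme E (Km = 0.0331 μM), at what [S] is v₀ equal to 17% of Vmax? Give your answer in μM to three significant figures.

v/Vmax = [S]/(Km+[S]) = 0.17, so [S] = Km·0.17/(1 − 0.17) = 0.0331 × 0.2048.
[S] = 0.00678 μM.

0.00678 μM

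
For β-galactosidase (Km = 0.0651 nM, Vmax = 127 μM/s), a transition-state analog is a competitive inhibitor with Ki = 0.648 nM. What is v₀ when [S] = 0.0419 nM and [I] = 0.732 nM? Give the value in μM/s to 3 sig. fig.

29.5 μM/s

α = 1 + [I]/Ki = 1 + 0.732/0.648 = 2.130.
For a competitive inhibitor, Vmax is unchanged and the apparent Km becomes α·Km: Km,app = 0.139 nM, Vmax,app = 127 μM/s.
v = Vmax,app·[S]/(Km,app + [S]) = 127 × 0.0419/(0.139 + 0.0419) = 29.5 μM/s.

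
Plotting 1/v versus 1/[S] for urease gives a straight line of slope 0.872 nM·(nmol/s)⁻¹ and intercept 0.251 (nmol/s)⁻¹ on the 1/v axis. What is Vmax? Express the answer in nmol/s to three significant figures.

3.98 nmol/s

The y-intercept of a Lineweaver–Burk plot equals 1/Vmax, so Vmax = 1/0.251 = 3.98 nmol/s.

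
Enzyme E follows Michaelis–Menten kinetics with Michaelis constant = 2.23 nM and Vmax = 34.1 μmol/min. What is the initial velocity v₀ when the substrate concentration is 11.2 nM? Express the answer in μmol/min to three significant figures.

28.4 μmol/min

[S]/(Km+[S]) = 11.2/13.43 = 0.8340, the fractional saturation.
v = 0.8340 × Vmax = 0.8340 × 34.1 = 28.4 μmol/min.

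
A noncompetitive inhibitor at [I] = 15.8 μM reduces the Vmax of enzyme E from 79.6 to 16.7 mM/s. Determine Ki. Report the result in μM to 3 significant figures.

Noncompetitive: Vmax,app = Vmax/α with α = 1 + [I]/Ki.
α = Vmax/Vmax,app = 79.6/16.7 = 4.766.
Ki = [I]/(α − 1) = 15.8/3.766 = 4.19 μM.

4.19 μM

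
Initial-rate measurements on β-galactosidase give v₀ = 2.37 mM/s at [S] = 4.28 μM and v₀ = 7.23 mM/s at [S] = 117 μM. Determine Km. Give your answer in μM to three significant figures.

In reciprocal form, 1/v = (Km/Vmax)·(1/[S]) + 1/Vmax. The two points give (1/[S], 1/v) = (0.2336, 0.4219) and (0.008547, 0.1383).
Slope = (0.4219 − 0.1383)/(0.2336 − 0.008547) = 1.260; intercept = 0.4219 − 1.260×0.2336 = 0.1275.
Vmax = 1/intercept = 7.84 mM/s; Km = slope × Vmax = 1.260 × 7.84 = 9.88 μM.

9.88 μM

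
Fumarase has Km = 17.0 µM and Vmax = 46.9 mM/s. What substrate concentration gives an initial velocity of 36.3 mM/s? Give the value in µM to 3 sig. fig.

58.2 µM

The required fractional saturation is v/Vmax = 36.3/46.9 = 0.7740.
Then [S]/(Km+[S]) = 0.7740 ⇒ [S] = 17.0 × 0.7740/(1 − 0.7740) = 58.2 µM.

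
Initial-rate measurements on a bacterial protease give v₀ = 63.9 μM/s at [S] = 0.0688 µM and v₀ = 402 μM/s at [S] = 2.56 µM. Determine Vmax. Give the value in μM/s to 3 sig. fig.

In reciprocal form, 1/v = (Km/Vmax)·(1/[S]) + 1/Vmax. The two points give (1/[S], 1/v) = (14.53, 0.01565) and (0.3906, 0.002488).
Slope = (0.01565 − 0.002488)/(14.53 − 0.3906) = 0.0009305; intercept = 0.01565 − 0.0009305×14.53 = 0.002124.
Vmax = 1/intercept = 471 μM/s; Km = slope × Vmax = 0.0009305 × 471 = 0.438 µM.

471 μM/s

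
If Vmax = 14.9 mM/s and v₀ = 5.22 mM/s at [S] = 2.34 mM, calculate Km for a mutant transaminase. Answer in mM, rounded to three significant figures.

4.34 mM

From v = Vmax[S]/(Km+[S]), Km = [S](Vmax − v)/v.
Km = 2.34 × (14.9 − 5.22) / 5.22 = 22.65/5.22 = 4.34 mM.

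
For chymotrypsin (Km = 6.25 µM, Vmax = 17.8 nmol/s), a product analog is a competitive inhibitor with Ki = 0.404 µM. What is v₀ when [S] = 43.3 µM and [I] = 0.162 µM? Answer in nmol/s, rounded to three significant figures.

With α = 1 + [I]/Ki = 1 + 0.162/0.404 = 1.401, the competitive rate law is v = Vmax[S] / (αKm + [S]).
v = 17.8×43.3 / (1.401×6.25 + 43.3) = 770.7/52.06 = 14.8 nmol/s.

14.8 nmol/s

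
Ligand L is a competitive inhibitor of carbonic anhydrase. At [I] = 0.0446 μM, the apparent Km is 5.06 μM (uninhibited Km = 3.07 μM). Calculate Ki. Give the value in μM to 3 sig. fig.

Competitive: Km,app = α·Km with α = 1 + [I]/Ki.
α = Km,app/Km = 5.06/3.07 = 1.648.
Since α = 1 + [I]/Ki, [I]/Ki = 1.648 − 1 = 0.6482 and Ki = 0.0446/0.6482 = 0.0688 μM.

0.0688 μM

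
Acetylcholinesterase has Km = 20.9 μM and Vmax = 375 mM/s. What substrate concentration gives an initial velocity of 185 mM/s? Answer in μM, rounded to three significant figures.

The required fractional saturation is v/Vmax = 185/375 = 0.4933.
Then [S]/(Km+[S]) = 0.4933 ⇒ [S] = 20.9 × 0.4933/(1 − 0.4933) = 20.3 μM.

20.3 μM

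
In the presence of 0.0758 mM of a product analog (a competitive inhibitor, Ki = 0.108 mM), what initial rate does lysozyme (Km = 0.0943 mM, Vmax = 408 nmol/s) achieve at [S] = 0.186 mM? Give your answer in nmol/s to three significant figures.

219 nmol/s

With α = 1 + [I]/Ki = 1 + 0.0758/0.108 = 1.702, the competitive rate law is v = Vmax[S] / (αKm + [S]).
v = 408×0.186 / (1.702×0.0943 + 0.186) = 75.89/0.3465 = 219 nmol/s.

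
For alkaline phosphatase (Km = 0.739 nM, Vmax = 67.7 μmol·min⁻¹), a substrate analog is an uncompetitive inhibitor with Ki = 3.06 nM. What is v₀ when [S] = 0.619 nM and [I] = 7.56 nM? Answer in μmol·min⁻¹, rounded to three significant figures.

With α = 1 + [I]/Ki = 1 + 7.56/3.06 = 3.471, the uncompetitive rate law is v = (Vmax/α)·[S] / (Km/α + [S]).
v = (67.7/3.471)×0.619 / (0.739/3.471 + 0.619) = 12.07/0.8319 = 14.5 μmol·min⁻¹.

14.5 μmol·min⁻¹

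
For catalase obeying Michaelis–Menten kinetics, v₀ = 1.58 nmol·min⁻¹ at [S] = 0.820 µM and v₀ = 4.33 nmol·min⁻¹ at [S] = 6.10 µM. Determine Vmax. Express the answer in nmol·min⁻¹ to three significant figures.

5.93 nmol·min⁻¹

From v = Vmax[S]/(Km+[S]), each point gives Vmax = v(Km+[S])/[S].
Equating: 1.58(Km+0.820)/0.820 = 4.33(Km+6.10)/6.10.
1.927·Km + 1.58 = 0.7098·Km + 4.33, so (1.927 − 0.7098)·Km = 4.33 − 1.58.
Km = 2.750/1.217 = 2.26 µM; then Vmax = 1.58(2.26+0.820)/0.820 = 5.93 nmol·min⁻¹.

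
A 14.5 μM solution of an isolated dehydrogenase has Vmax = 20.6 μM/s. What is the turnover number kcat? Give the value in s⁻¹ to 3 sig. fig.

kcat = Vmax/[E]total = 20.6 μM/s / 14.5 μM = 1.42 s⁻¹.

1.42 s⁻¹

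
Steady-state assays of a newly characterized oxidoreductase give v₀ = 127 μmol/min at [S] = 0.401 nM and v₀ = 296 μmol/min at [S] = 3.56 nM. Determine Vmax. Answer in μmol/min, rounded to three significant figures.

In reciprocal form, 1/v = (Km/Vmax)·(1/[S]) + 1/Vmax. The two points give (1/[S], 1/v) = (2.494, 0.007874) and (0.2809, 0.003378).
Slope = (0.007874 − 0.003378)/(2.494 − 0.2809) = 0.002032; intercept = 0.007874 − 0.002032×2.494 = 0.002808.
Vmax = 1/intercept = 356 μmol/min; Km = slope × Vmax = 0.002032 × 356 = 0.724 nM.

356 μmol/min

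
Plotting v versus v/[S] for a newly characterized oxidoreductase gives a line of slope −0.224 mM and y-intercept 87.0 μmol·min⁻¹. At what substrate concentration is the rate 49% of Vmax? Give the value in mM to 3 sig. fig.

The Eadie–Hofstee slope gives Km = 0.224 mM (slope = −Km).
v/Vmax = [S]/(Km+[S]) = 0.49 ⇒ [S] = Km·0.49/(1−0.49) = 0.224 × 0.9608 = 0.215 mM.

0.215 mM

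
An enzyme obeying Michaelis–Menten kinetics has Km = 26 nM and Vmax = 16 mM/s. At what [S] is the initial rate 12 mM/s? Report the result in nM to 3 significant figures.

78.0 nM

The required fractional saturation is v/Vmax = 12/16 = 0.7500.
Then [S]/(Km+[S]) = 0.7500 ⇒ [S] = 26 × 0.7500/(1 − 0.7500) = 78.0 nM.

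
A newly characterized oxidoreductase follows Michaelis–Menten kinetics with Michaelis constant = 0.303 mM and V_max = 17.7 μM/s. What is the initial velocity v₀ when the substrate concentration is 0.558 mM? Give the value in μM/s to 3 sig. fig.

11.5 μM/s

v = Vmax·[S]/(Km + [S]) = 17.7 × 0.558 / (0.303 + 0.558)
  = 9.877 / 0.8610 = 11.5 μM/s.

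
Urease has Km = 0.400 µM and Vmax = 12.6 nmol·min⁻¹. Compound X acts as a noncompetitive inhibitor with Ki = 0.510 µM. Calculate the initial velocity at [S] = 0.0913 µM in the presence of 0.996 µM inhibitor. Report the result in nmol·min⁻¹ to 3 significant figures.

0.793 nmol·min⁻¹

α = 1 + [I]/Ki = 1 + 0.996/0.510 = 2.953.
For a noncompetitive inhibitor, Vmax is reduced to Vmax/α while Km is unchanged: Km,app = 0.400 µM, Vmax,app = 4.27 nmol·min⁻¹.
v = Vmax,app·[S]/(Km,app + [S]) = 4.27 × 0.0913/(0.400 + 0.0913) = 0.793 nmol·min⁻¹.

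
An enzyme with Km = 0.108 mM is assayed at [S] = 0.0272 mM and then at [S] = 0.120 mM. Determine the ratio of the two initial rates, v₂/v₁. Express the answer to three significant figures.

The fractional saturations are [S]/(Km+[S]) = 0.0272/0.1352 = 0.2012 and 0.120/0.2280 = 0.5263.
v₂/v₁ is just their ratio: 0.5263/0.2012 = 2.62.

2.62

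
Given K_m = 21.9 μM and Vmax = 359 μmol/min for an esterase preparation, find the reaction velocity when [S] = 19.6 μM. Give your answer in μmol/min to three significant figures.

[S]/(Km+[S]) = 19.6/41.50 = 0.4723, the fractional saturation.
v = 0.4723 × Vmax = 0.4723 × 359 = 170 μmol/min.

170 μmol/min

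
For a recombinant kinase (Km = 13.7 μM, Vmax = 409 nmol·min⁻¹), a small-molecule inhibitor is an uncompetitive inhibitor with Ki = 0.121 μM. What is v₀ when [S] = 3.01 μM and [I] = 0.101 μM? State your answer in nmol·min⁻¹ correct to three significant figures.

With α = 1 + [I]/Ki = 1 + 0.101/0.121 = 1.835, the uncompetitive rate law is v = (Vmax/α)·[S] / (Km/α + [S]).
v = (409/1.835)×3.01 / (13.7/1.835 + 3.01) = 671.0/10.48 = 64.0 nmol·min⁻¹.

64.0 nmol·min⁻¹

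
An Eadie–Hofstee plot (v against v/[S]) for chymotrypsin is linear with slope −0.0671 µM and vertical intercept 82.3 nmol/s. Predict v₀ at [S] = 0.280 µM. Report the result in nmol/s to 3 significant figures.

In the Eadie–Hofstee form v = Vmax − Km·(v/[S]), the slope is −Km and the intercept is Vmax, so Km = 0.0671 µM and Vmax = 82.3 nmol/s.
v = 82.3 × 0.280/(0.0671 + 0.280) = 66.4 nmol/s.

66.4 nmol/s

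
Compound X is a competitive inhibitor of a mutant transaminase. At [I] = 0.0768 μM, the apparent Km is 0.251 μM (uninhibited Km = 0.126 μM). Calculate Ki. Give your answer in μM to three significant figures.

0.0774 μM

Competitive: Km,app = α·Km with α = 1 + [I]/Ki.
α = Km,app/Km = 0.251/0.126 = 1.992.
Ki = [I]/(α − 1) = 0.0768/0.9921 = 0.0774 μM.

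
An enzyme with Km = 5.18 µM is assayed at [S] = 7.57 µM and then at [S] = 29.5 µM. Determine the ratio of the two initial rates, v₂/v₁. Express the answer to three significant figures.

The fractional saturations are [S]/(Km+[S]) = 7.57/12.75 = 0.5937 and 29.5/34.68 = 0.8506.
v₂/v₁ is just their ratio: 0.8506/0.5937 = 1.43.

1.43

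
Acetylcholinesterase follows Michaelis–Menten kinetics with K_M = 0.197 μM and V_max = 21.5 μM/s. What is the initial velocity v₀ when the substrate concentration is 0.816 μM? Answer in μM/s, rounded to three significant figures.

v = Vmax·[S]/(Km + [S]) = 21.5 × 0.816 / (0.197 + 0.816)
  = 17.54 / 1.013 = 17.3 μM/s.

17.3 μM/s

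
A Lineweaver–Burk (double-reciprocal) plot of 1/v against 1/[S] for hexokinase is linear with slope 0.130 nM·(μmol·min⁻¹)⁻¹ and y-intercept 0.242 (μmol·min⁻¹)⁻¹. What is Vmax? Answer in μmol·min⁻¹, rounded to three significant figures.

4.13 μmol·min⁻¹

The y-intercept of a Lineweaver–Burk plot equals 1/Vmax, so Vmax = 1/0.242 = 4.13 μmol·min⁻¹.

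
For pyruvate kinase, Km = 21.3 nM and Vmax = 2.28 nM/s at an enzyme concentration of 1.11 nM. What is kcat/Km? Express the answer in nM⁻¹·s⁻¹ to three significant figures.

0.0964 nM⁻¹·s⁻¹

kcat = Vmax/[E]total = 2.28/1.11 = 2.05 s⁻¹.
kcat/Km = 2.05/21.3 = 0.0964 nM⁻¹·s⁻¹.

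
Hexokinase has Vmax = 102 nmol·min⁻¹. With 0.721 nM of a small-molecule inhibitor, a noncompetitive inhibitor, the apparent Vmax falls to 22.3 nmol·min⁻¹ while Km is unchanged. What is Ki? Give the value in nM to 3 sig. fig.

Noncompetitive: Vmax,app = Vmax/α with α = 1 + [I]/Ki.
α = Vmax/Vmax,app = 102/22.3 = 4.574.
Since α = 1 + [I]/Ki, [I]/Ki = 4.574 − 1 = 3.574 and Ki = 0.721/3.574 = 0.202 nM.

0.202 nM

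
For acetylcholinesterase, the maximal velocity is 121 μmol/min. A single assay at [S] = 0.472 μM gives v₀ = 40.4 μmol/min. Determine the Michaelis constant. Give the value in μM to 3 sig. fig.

0.942 μM

From v = Vmax[S]/(Km+[S]), Km = [S](Vmax − v)/v.
Km = 0.472 × (121 − 40.4) / 40.4 = 38.04/40.4 = 0.942 μM.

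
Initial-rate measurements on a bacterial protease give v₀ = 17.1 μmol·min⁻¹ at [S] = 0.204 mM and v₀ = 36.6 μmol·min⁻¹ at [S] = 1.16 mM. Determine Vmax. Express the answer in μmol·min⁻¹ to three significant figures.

48.4 μmol·min⁻¹

From v = Vmax[S]/(Km+[S]), each point gives Vmax = v(Km+[S])/[S].
Equating: 17.1(Km+0.204)/0.204 = 36.6(Km+1.16)/1.16.
83.82·Km + 17.1 = 31.55·Km + 36.6, so (83.82 − 31.55)·Km = 36.6 − 17.1.
Km = 19.50/52.27 = 0.373 mM; then Vmax = 17.1(0.373+0.204)/0.204 = 48.4 μmol·min⁻¹.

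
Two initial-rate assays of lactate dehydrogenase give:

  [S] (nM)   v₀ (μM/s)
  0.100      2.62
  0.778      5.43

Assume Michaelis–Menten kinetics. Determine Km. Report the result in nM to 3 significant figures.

0.146 nM

In reciprocal form, 1/v = (Km/Vmax)·(1/[S]) + 1/Vmax. The two points give (1/[S], 1/v) = (10.00, 0.3817) and (1.285, 0.1842).
Slope = (0.3817 − 0.1842)/(10.00 − 1.285) = 0.02266; intercept = 0.3817 − 0.02266×10.00 = 0.1550.
Vmax = 1/intercept = 6.45 μM/s; Km = slope × Vmax = 0.02266 × 6.45 = 0.146 nM.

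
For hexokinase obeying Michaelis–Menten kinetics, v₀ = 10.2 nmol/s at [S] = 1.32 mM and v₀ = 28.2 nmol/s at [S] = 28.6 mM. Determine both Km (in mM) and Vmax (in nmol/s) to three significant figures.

Km = 2.67 mM; Vmax = 30.8 nmol/s

From v = Vmax[S]/(Km+[S]), each point gives Vmax = v(Km+[S])/[S].
Equating: 10.2(Km+1.32)/1.32 = 28.2(Km+28.6)/28.6.
7.727·Km + 10.2 = 0.9860·Km + 28.2, so (7.727 − 0.9860)·Km = 28.2 − 10.2.
Km = 18.00/6.741 = 2.67 mM; then Vmax = 10.2(2.67+1.32)/1.32 = 30.8 nmol/s.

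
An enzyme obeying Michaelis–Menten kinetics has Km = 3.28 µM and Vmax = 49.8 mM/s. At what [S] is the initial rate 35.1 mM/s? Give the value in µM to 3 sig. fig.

7.83 µM

The required fractional saturation is v/Vmax = 35.1/49.8 = 0.7048.
Then [S]/(Km+[S]) = 0.7048 ⇒ [S] = 3.28 × 0.7048/(1 − 0.7048) = 7.83 µM.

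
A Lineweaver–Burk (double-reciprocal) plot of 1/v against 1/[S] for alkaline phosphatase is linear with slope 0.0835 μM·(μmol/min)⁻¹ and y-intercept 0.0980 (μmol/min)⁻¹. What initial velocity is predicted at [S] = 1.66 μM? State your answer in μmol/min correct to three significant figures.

6.74 μmol/min

The y-intercept is 1/Vmax, so Vmax = 1/0.0980 = 10.2 μmol/min.
The slope is Km/Vmax, so Km = 0.0835 × 10.2 = 0.852 μM.
Then v = 10.2 × 1.66/(0.852 + 1.66) = 6.74 μmol/min.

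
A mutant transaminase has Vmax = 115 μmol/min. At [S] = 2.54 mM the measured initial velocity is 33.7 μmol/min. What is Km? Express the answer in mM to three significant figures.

From v = Vmax[S]/(Km+[S]), Km = [S](Vmax − v)/v.
Km = 2.54 × (115 − 33.7) / 33.7 = 206.5/33.7 = 6.13 mM.

6.13 mM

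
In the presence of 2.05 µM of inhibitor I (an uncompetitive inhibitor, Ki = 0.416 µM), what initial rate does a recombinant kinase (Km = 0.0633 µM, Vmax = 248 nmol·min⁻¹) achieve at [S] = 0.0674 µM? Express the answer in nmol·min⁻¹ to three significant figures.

α = 1 + [I]/Ki = 1 + 2.05/0.416 = 5.928.
For an uncompetitive inhibitor, both parameters are divided by α, giving Vmax/α and Km/α: Km,app = 0.0107 µM, Vmax,app = 41.8 nmol·min⁻¹.
v = Vmax,app·[S]/(Km,app + [S]) = 41.8 × 0.0674/(0.0107 + 0.0674) = 36.1 nmol·min⁻¹.

36.1 nmol·min⁻¹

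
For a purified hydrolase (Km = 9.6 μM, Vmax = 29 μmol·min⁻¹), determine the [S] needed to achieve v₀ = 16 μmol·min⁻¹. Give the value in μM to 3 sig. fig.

The required fractional saturation is v/Vmax = 16/29 = 0.5517.
Then [S]/(Km+[S]) = 0.5517 ⇒ [S] = 9.6 × 0.5517/(1 − 0.5517) = 11.8 μM.

11.8 μM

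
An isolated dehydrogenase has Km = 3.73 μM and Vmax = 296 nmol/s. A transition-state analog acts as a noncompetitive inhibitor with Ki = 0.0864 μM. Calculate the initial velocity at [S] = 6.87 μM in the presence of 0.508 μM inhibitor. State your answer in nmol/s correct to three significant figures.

With α = 1 + [I]/Ki = 1 + 0.508/0.0864 = 6.880, the noncompetitive rate law is v = (Vmax/α)·[S] / (Km + [S]).
v = (296/6.880)×6.87 / (3.73 + 6.87) = 295.6/10.60 = 27.9 nmol/s.

27.9 nmol/s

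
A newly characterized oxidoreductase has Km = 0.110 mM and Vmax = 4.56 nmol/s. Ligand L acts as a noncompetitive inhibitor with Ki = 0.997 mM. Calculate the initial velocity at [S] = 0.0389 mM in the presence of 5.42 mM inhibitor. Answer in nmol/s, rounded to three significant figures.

0.185 nmol/s

α = 1 + [I]/Ki = 1 + 5.42/0.997 = 6.436.
For a noncompetitive inhibitor, Vmax is reduced to Vmax/α while Km is unchanged: Km,app = 0.110 mM, Vmax,app = 0.708 nmol/s.
v = Vmax,app·[S]/(Km,app + [S]) = 0.708 × 0.0389/(0.110 + 0.0389) = 0.185 nmol/s.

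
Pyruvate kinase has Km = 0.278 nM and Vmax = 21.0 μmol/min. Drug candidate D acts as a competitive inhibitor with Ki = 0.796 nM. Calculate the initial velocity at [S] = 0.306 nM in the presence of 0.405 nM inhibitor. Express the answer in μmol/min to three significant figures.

8.86 μmol/min

α = 1 + [I]/Ki = 1 + 0.405/0.796 = 1.509.
For a competitive inhibitor, Vmax is unchanged and the apparent Km becomes α·Km: Km,app = 0.419 nM, Vmax,app = 21.0 μmol/min.
v = Vmax,app·[S]/(Km,app + [S]) = 21.0 × 0.306/(0.419 + 0.306) = 8.86 μmol/min.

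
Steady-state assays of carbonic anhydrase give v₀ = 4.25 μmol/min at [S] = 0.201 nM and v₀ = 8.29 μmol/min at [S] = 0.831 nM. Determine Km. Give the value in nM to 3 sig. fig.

In reciprocal form, 1/v = (Km/Vmax)·(1/[S]) + 1/Vmax. The two points give (1/[S], 1/v) = (4.975, 0.2353) and (1.203, 0.1206).
Slope = (0.2353 − 0.1206)/(4.975 − 1.203) = 0.03040; intercept = 0.2353 − 0.03040×4.975 = 0.08404.
Vmax = 1/intercept = 11.9 μmol/min; Km = slope × Vmax = 0.03040 × 11.9 = 0.362 nM.

0.362 nM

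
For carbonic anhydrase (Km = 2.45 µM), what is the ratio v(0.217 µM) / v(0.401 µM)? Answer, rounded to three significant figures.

0.578

The fractional saturations are [S]/(Km+[S]) = 0.401/2.851 = 0.1407 and 0.217/2.667 = 0.08136.
v₂/v₁ is just their ratio: 0.08136/0.1407 = 0.578.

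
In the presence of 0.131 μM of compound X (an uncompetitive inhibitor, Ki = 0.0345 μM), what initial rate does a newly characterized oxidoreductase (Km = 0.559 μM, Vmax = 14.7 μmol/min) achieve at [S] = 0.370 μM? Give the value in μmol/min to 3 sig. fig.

2.33 μmol/min

With α = 1 + [I]/Ki = 1 + 0.131/0.0345 = 4.797, the uncompetitive rate law is v = (Vmax/α)·[S] / (Km/α + [S]).
v = (14.7/4.797)×0.370 / (0.559/4.797 + 0.370) = 1.134/0.4865 = 2.33 μmol/min.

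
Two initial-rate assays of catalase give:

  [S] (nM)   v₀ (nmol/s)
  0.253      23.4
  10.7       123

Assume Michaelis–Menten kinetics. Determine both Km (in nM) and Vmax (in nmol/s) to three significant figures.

Km = 1.23 nM; Vmax = 137 nmol/s

From v = Vmax[S]/(Km+[S]), each point gives Vmax = v(Km+[S])/[S].
Equating: 23.4(Km+0.253)/0.253 = 123(Km+10.7)/10.7.
92.49·Km + 23.4 = 11.50·Km + 123, so (92.49 − 11.50)·Km = 123 − 23.4.
Km = 99.60/80.99 = 1.23 nM; then Vmax = 23.4(1.23+0.253)/0.253 = 137 nmol/s.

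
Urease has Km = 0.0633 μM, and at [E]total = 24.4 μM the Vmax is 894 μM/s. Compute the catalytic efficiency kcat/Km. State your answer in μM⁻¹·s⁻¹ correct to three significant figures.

579 μM⁻¹·s⁻¹

kcat = Vmax/[E]total = 894/24.4 = 36.6 s⁻¹.
kcat/Km = 36.6/0.0633 = 579 μM⁻¹·s⁻¹.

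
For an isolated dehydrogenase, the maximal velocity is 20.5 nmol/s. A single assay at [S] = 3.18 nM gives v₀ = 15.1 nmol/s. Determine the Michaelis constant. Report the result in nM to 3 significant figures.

1.14 nM

v/Vmax = 15.1/20.5 = 0.7366 = [S]/(Km+[S]).
So Km + [S] = [S]/0.7366 = 4.317 nM, giving Km = 4.317 − 3.18 = 1.14 nM.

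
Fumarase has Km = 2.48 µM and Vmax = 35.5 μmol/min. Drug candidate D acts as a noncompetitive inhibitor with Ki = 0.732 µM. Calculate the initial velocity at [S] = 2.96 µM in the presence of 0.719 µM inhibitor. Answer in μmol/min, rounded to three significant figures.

9.74 μmol/min

With α = 1 + [I]/Ki = 1 + 0.719/0.732 = 1.982, the noncompetitive rate law is v = (Vmax/α)·[S] / (Km + [S]).
v = (35.5/1.982)×2.96 / (2.48 + 2.96) = 53.01/5.440 = 9.74 μmol/min.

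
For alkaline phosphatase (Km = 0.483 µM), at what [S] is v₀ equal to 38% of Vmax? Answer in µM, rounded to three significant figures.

v/Vmax = [S]/(Km+[S]) = 0.38, so [S] = Km·0.38/(1 − 0.38) = 0.483 × 0.6129.
[S] = 0.296 µM.

0.296 µM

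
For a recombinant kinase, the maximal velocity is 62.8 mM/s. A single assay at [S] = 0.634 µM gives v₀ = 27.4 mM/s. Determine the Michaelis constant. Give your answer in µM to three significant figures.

0.819 µM

From v = Vmax[S]/(Km+[S]), Km = [S](Vmax − v)/v.
Km = 0.634 × (62.8 − 27.4) / 27.4 = 22.44/27.4 = 0.819 µM.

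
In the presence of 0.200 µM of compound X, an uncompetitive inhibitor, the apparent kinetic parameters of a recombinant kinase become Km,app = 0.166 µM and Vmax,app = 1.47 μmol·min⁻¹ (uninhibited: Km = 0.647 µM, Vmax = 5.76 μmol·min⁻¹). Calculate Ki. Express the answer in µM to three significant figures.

Uncompetitive: Vmax,app = Vmax/α (and Km,app = Km/α) with α = 1 + [I]/Ki.
α = Vmax/Vmax,app = 5.76/1.47 = 3.918.
Ki = [I]/(α − 1) = 0.200/2.918 = 0.0685 µM.

0.0685 µM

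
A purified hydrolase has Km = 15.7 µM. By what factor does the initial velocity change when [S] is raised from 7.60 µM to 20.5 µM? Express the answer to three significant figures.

The fractional saturations are [S]/(Km+[S]) = 7.60/23.30 = 0.3262 and 20.5/36.20 = 0.5663.
v₂/v₁ is just their ratio: 0.5663/0.3262 = 1.74.

1.74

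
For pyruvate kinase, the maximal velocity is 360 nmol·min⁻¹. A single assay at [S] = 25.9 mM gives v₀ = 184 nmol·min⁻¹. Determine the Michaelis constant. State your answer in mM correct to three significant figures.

24.8 mM

v/Vmax = 184/360 = 0.5111 = [S]/(Km+[S]).
So Km + [S] = [S]/0.5111 = 50.67 mM, giving Km = 50.67 − 25.9 = 24.8 mM.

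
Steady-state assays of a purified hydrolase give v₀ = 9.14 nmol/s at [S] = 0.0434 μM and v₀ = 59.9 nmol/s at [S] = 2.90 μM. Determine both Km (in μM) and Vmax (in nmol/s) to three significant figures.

From v = Vmax[S]/(Km+[S]), each point gives Vmax = v(Km+[S])/[S].
Equating: 9.14(Km+0.0434)/0.0434 = 59.9(Km+2.90)/2.90.
210.6·Km + 9.14 = 20.66·Km + 59.9, so (210.6 − 20.66)·Km = 59.9 − 9.14.
Km = 50.76/189.9 = 0.267 μM; then Vmax = 9.14(0.267+0.0434)/0.0434 = 65.4 nmol/s.

Km = 0.267 μM; Vmax = 65.4 nmol/s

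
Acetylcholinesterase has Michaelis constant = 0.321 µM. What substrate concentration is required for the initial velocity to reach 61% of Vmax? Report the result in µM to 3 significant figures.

v/Vmax = [S]/(Km+[S]) = 0.61, so [S] = Km·0.61/(1 − 0.61) = 0.321 × 1.564.
[S] = 0.502 µM.

0.502 µM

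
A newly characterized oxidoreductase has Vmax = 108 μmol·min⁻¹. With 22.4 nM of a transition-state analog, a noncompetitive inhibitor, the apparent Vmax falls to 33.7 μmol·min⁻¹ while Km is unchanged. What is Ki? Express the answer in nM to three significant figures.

Noncompetitive: Vmax,app = Vmax/α with α = 1 + [I]/Ki.
α = Vmax/Vmax,app = 108/33.7 = 3.205.
Ki = [I]/(α − 1) = 22.4/2.205 = 10.2 nM.

10.2 nM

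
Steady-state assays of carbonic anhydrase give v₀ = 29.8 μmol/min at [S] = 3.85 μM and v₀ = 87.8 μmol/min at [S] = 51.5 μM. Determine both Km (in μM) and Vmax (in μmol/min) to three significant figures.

In reciprocal form, 1/v = (Km/Vmax)·(1/[S]) + 1/Vmax. The two points give (1/[S], 1/v) = (0.2597, 0.03356) and (0.01942, 0.01139).
Slope = (0.03356 − 0.01139)/(0.2597 − 0.01942) = 0.09224; intercept = 0.03356 − 0.09224×0.2597 = 0.009598.
Vmax = 1/intercept = 104 μmol/min; Km = slope × Vmax = 0.09224 × 104 = 9.61 μM.

Km = 9.61 μM; Vmax = 104 μmol/min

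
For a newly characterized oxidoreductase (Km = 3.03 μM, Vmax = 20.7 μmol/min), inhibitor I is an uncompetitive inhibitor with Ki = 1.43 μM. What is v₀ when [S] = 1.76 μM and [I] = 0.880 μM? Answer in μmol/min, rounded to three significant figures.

6.20 μmol/min

With α = 1 + [I]/Ki = 1 + 0.880/1.43 = 1.615, the uncompetitive rate law is v = (Vmax/α)·[S] / (Km/α + [S]).
v = (20.7/1.615)×1.76 / (3.03/1.615 + 1.76) = 22.55/3.636 = 6.20 μmol/min.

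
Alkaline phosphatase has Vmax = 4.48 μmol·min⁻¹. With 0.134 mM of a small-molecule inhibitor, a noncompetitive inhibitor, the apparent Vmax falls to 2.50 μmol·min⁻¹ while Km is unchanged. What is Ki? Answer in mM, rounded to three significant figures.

0.169 mM

Noncompetitive: Vmax,app = Vmax/α with α = 1 + [I]/Ki.
α = Vmax/Vmax,app = 4.48/2.50 = 1.792.
Since α = 1 + [I]/Ki, [I]/Ki = 1.792 − 1 = 0.7920 and Ki = 0.134/0.7920 = 0.169 mM.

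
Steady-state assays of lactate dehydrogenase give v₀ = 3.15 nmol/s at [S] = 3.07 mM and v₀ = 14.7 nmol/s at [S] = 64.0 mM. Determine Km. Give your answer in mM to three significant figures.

14.5 mM

In reciprocal form, 1/v = (Km/Vmax)·(1/[S]) + 1/Vmax. The two points give (1/[S], 1/v) = (0.3257, 0.3175) and (0.01562, 0.06803).
Slope = (0.3175 − 0.06803)/(0.3257 − 0.01562) = 0.8043; intercept = 0.3175 − 0.8043×0.3257 = 0.05546.
Vmax = 1/intercept = 18.0 nmol/s; Km = slope × Vmax = 0.8043 × 18.0 = 14.5 mM.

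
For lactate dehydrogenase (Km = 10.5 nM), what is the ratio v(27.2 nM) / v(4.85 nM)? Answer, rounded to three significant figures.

The fractional saturations are [S]/(Km+[S]) = 4.85/15.35 = 0.3160 and 27.2/37.70 = 0.7215.
v₂/v₁ is just their ratio: 0.7215/0.3160 = 2.28.

2.28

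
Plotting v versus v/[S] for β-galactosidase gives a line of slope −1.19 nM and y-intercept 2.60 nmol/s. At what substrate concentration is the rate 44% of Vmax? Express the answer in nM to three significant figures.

0.935 nM

The Eadie–Hofstee slope gives Km = 1.19 nM (slope = −Km).
v/Vmax = [S]/(Km+[S]) = 0.44 ⇒ [S] = Km·0.44/(1−0.44) = 1.19 × 0.7857 = 0.935 nM.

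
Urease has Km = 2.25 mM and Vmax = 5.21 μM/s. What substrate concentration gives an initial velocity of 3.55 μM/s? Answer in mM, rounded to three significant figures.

4.81 mM

The required fractional saturation is v/Vmax = 3.55/5.21 = 0.6814.
Then [S]/(Km+[S]) = 0.6814 ⇒ [S] = 2.25 × 0.6814/(1 − 0.6814) = 4.81 mM.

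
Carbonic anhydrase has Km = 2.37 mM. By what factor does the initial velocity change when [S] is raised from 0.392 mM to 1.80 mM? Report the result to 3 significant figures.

The fractional saturations are [S]/(Km+[S]) = 0.392/2.762 = 0.1419 and 1.80/4.170 = 0.4317.
v₂/v₁ is just their ratio: 0.4317/0.1419 = 3.04.

3.04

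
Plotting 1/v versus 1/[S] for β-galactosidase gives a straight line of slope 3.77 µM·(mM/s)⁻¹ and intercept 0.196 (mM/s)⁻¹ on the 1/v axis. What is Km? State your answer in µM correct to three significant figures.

19.2 µM

y-intercept = 1/Vmax ⇒ Vmax = 5.10 mM/s; slope = Km/Vmax ⇒ Km = slope × Vmax.
Km = 3.77 × 5.10 = 19.2 µM.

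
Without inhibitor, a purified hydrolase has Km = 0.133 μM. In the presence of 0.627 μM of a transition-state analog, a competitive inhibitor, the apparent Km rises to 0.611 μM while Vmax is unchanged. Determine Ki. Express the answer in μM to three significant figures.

Competitive: Km,app = α·Km with α = 1 + [I]/Ki.
α = Km,app/Km = 0.611/0.133 = 4.594.
Since α = 1 + [I]/Ki, [I]/Ki = 4.594 − 1 = 3.594 and Ki = 0.627/3.594 = 0.174 μM.

0.174 μM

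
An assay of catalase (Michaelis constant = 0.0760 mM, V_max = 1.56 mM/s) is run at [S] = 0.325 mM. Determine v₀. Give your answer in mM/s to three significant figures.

v = Vmax·[S]/(Km + [S]) = 1.56 × 0.325 / (0.0760 + 0.325)
  = 0.5070 / 0.4010 = 1.26 mM/s.

1.26 mM/s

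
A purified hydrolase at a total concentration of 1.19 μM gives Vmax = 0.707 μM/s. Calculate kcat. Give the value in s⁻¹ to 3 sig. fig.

kcat = Vmax/[E]total = 0.707 μM/s / 1.19 μM = 0.594 s⁻¹.

0.594 s⁻¹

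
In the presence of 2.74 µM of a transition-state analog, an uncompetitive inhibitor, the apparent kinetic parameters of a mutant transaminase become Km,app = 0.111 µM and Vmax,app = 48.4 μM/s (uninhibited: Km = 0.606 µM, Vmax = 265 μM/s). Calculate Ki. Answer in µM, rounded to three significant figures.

0.612 µM

Uncompetitive: Vmax,app = Vmax/α (and Km,app = Km/α) with α = 1 + [I]/Ki.
α = Vmax/Vmax,app = 265/48.4 = 5.475.
Since α = 1 + [I]/Ki, [I]/Ki = 5.475 − 1 = 4.475 and Ki = 2.74/4.475 = 0.612 µM.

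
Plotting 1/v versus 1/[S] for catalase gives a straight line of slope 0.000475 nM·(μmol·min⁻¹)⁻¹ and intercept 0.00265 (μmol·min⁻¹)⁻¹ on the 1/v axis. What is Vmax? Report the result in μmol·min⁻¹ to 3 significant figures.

The y-intercept of a Lineweaver–Burk plot equals 1/Vmax, so Vmax = 1/0.00265 = 377 μmol·min⁻¹.

377 μmol·min⁻¹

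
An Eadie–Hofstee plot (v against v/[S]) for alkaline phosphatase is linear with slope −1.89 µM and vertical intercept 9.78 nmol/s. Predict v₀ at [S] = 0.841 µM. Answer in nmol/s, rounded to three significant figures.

3.01 nmol/s

In the Eadie–Hofstee form v = Vmax − Km·(v/[S]), the slope is −Km and the intercept is Vmax, so Km = 1.89 µM and Vmax = 9.78 nmol/s.
v = 9.78 × 0.841/(1.89 + 0.841) = 3.01 nmol/s.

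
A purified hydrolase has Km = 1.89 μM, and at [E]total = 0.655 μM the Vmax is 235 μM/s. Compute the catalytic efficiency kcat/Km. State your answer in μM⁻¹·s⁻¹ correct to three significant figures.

190 μM⁻¹·s⁻¹

kcat = Vmax/[E]total = 235/0.655 = 359 s⁻¹.
kcat/Km = 359/1.89 = 190 μM⁻¹·s⁻¹.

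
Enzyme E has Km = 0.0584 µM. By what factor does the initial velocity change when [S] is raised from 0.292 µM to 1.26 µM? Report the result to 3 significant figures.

Since Vmax cancels, v₂/v₁ = [S]₂(Km+[S]₁) / [S]₁(Km+[S]₂).
= 1.26×(0.0584+0.292) / (0.292×(0.0584+1.26)) = 0.4415/0.3850 = 1.15.

1.15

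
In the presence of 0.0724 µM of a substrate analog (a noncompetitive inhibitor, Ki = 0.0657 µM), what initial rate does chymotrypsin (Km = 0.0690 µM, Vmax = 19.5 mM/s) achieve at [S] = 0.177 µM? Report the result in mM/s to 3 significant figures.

6.67 mM/s

With α = 1 + [I]/Ki = 1 + 0.0724/0.0657 = 2.102, the noncompetitive rate law is v = (Vmax/α)·[S] / (Km + [S]).
v = (19.5/2.102)×0.177 / (0.0690 + 0.177) = 1.642/0.2460 = 6.67 mM/s.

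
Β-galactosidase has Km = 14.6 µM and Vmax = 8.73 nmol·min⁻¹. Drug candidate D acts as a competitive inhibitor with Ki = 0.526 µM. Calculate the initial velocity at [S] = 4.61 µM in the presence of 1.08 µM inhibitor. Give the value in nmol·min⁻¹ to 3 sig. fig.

0.818 nmol·min⁻¹

With α = 1 + [I]/Ki = 1 + 1.08/0.526 = 3.053, the competitive rate law is v = Vmax[S] / (αKm + [S]).
v = 8.73×4.61 / (3.053×14.6 + 4.61) = 40.25/49.19 = 0.818 nmol·min⁻¹.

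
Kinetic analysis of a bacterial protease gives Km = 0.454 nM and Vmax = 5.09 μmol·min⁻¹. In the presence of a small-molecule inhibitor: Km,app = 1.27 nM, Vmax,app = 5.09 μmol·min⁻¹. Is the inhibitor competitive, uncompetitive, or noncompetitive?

competitive

Km increases (0.454 → 1.27 nM) while Vmax is unchanged — the hallmark of competitive inhibition.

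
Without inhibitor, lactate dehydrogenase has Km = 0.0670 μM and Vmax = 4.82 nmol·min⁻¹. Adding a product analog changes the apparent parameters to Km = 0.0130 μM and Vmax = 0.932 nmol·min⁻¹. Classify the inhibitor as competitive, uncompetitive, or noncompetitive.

Both Km and Vmax decrease by the same factor (~5.17-fold) — characteristic of uncompetitive inhibition.

uncompetitive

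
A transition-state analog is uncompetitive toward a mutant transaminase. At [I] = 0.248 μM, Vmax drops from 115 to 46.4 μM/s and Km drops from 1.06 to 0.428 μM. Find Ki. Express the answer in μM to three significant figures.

Uncompetitive: Vmax,app = Vmax/α (and Km,app = Km/α) with α = 1 + [I]/Ki.
α = Vmax/Vmax,app = 115/46.4 = 2.478.
Since α = 1 + [I]/Ki, [I]/Ki = 2.478 − 1 = 1.478 and Ki = 0.248/1.478 = 0.168 μM.

0.168 μM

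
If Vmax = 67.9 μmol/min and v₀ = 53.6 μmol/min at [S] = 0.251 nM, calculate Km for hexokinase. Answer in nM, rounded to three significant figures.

v/Vmax = 53.6/67.9 = 0.7894 = [S]/(Km+[S]).
So Km + [S] = [S]/0.7894 = 0.3180 nM, giving Km = 0.3180 − 0.251 = 0.0670 nM.

0.0670 nM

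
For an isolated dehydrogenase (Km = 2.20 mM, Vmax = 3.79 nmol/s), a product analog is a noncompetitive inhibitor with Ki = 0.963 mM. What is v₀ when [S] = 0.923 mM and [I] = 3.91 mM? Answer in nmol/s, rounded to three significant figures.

α = 1 + [I]/Ki = 1 + 3.91/0.963 = 5.060.
For a noncompetitive inhibitor, Vmax is reduced to Vmax/α while Km is unchanged: Km,app = 2.20 mM, Vmax,app = 0.749 nmol/s.
v = Vmax,app·[S]/(Km,app + [S]) = 0.749 × 0.923/(2.20 + 0.923) = 0.221 nmol/s.

0.221 nmol/s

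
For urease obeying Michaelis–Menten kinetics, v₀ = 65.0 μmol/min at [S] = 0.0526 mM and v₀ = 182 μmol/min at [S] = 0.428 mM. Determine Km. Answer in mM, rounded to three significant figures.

0.144 mM

In reciprocal form, 1/v = (Km/Vmax)·(1/[S]) + 1/Vmax. The two points give (1/[S], 1/v) = (19.01, 0.01538) and (2.336, 0.005495).
Slope = (0.01538 − 0.005495)/(19.01 − 2.336) = 0.0005931; intercept = 0.01538 − 0.0005931×19.01 = 0.004109.
Vmax = 1/intercept = 243 μmol/min; Km = slope × Vmax = 0.0005931 × 243 = 0.144 mM.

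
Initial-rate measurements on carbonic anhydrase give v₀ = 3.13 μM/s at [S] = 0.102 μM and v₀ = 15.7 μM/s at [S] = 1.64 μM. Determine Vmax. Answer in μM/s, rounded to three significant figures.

21.4 μM/s

In reciprocal form, 1/v = (Km/Vmax)·(1/[S]) + 1/Vmax. The two points give (1/[S], 1/v) = (9.804, 0.3195) and (0.6098, 0.06369).
Slope = (0.3195 − 0.06369)/(9.804 − 0.6098) = 0.02782; intercept = 0.3195 − 0.02782×9.804 = 0.04673.
Vmax = 1/intercept = 21.4 μM/s; Km = slope × Vmax = 0.02782 × 21.4 = 0.595 μM.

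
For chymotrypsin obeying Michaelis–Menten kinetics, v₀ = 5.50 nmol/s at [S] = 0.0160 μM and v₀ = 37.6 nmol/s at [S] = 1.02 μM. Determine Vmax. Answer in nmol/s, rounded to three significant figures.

In reciprocal form, 1/v = (Km/Vmax)·(1/[S]) + 1/Vmax. The two points give (1/[S], 1/v) = (62.50, 0.1818) and (0.9804, 0.02660).
Slope = (0.1818 − 0.02660)/(62.50 − 0.9804) = 0.002523; intercept = 0.1818 − 0.002523×62.50 = 0.02412.
Vmax = 1/intercept = 41.5 nmol/s; Km = slope × Vmax = 0.002523 × 41.5 = 0.105 μM.

41.5 nmol/s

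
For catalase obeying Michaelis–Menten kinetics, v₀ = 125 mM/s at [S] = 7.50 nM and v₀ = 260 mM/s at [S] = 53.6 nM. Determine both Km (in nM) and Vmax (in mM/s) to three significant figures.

Km = 11.4 nM; Vmax = 315 mM/s

In reciprocal form, 1/v = (Km/Vmax)·(1/[S]) + 1/Vmax. The two points give (1/[S], 1/v) = (0.1333, 0.008000) and (0.01866, 0.003846).
Slope = (0.008000 − 0.003846)/(0.1333 − 0.01866) = 0.03622; intercept = 0.008000 − 0.03622×0.1333 = 0.003170.
Vmax = 1/intercept = 315 mM/s; Km = slope × Vmax = 0.03622 × 315 = 11.4 nM.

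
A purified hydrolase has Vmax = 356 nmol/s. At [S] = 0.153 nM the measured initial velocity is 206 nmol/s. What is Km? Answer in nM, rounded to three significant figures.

v/Vmax = 206/356 = 0.5787 = [S]/(Km+[S]).
So Km + [S] = [S]/0.5787 = 0.2644 nM, giving Km = 0.2644 − 0.153 = 0.111 nM.

0.111 nM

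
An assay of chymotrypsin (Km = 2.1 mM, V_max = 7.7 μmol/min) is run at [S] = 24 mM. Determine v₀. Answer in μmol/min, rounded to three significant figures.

v = Vmax·[S]/(Km + [S]) = 7.7 × 24 / (2.1 + 24)
  = 184.8 / 26.10 = 7.08 μmol/min.

7.08 μmol/min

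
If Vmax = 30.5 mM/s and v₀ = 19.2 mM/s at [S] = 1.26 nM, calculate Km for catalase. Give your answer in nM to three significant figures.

v/Vmax = 19.2/30.5 = 0.6295 = [S]/(Km+[S]).
So Km + [S] = [S]/0.6295 = 2.002 nM, giving Km = 2.002 − 1.26 = 0.742 nM.

0.742 nM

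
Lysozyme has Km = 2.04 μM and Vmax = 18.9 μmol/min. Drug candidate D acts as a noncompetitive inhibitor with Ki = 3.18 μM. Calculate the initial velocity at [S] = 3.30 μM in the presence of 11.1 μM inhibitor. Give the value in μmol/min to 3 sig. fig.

2.60 μmol/min

With α = 1 + [I]/Ki = 1 + 11.1/3.18 = 4.491, the noncompetitive rate law is v = (Vmax/α)·[S] / (Km + [S]).
v = (18.9/4.491)×3.30 / (2.04 + 3.30) = 13.89/5.340 = 2.60 μmol/min.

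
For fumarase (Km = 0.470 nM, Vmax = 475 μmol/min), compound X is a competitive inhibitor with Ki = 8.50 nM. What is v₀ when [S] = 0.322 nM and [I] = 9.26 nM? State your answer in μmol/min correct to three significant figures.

With α = 1 + [I]/Ki = 1 + 9.26/8.50 = 2.089, the competitive rate law is v = Vmax[S] / (αKm + [S]).
v = 475×0.322 / (2.089×0.470 + 0.322) = 153.0/1.304 = 117 μmol/min.

117 μmol/min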